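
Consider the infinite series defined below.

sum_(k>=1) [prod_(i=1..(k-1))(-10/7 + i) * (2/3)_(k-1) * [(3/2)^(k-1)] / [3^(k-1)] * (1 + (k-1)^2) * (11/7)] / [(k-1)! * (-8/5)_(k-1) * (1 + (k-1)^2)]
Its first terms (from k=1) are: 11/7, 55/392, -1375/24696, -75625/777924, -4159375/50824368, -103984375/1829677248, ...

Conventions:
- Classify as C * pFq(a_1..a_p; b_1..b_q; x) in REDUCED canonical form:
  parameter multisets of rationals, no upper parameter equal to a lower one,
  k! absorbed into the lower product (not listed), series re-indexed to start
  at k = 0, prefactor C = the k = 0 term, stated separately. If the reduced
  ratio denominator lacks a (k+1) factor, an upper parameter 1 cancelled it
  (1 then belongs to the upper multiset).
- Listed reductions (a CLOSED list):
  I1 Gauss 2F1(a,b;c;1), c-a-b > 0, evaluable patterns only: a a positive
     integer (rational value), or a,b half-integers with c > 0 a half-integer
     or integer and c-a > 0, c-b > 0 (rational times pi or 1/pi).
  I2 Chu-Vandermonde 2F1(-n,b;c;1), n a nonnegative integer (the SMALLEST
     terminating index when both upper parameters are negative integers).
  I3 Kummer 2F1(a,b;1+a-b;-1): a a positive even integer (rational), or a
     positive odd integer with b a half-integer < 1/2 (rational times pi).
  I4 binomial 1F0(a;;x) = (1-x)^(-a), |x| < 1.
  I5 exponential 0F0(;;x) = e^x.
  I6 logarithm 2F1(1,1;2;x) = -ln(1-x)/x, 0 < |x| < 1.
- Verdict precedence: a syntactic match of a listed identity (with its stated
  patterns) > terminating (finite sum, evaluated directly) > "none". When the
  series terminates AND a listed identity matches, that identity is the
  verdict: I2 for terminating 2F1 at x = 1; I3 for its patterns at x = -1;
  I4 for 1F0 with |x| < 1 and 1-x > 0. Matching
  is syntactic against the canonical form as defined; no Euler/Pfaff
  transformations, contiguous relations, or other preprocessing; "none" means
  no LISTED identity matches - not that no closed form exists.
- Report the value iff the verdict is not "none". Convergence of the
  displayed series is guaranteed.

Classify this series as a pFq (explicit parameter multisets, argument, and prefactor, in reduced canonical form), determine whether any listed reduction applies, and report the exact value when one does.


At argument 1/2: a 2F1 with upper {-3/7, 2/3}, lower {-8/5}, scaled by C = 11/7. Verdict: none. A 2F1 with upper {-3/7, 2/3} fits none of I1-I6 at x = 1/2; the sum runs forever.

Structural cue: t_0 being 11/7, k^2 + 1 divides numerator and denominator alike; prefactor 11/7 after cancelling.
Term ratio: r(k) = (1/2) * (k-3/7) (k+2/3) / [(k-8/5) (k+1)] - poly over poly, x = (1/2) from leading terms; C = 11/7 at k = 0.


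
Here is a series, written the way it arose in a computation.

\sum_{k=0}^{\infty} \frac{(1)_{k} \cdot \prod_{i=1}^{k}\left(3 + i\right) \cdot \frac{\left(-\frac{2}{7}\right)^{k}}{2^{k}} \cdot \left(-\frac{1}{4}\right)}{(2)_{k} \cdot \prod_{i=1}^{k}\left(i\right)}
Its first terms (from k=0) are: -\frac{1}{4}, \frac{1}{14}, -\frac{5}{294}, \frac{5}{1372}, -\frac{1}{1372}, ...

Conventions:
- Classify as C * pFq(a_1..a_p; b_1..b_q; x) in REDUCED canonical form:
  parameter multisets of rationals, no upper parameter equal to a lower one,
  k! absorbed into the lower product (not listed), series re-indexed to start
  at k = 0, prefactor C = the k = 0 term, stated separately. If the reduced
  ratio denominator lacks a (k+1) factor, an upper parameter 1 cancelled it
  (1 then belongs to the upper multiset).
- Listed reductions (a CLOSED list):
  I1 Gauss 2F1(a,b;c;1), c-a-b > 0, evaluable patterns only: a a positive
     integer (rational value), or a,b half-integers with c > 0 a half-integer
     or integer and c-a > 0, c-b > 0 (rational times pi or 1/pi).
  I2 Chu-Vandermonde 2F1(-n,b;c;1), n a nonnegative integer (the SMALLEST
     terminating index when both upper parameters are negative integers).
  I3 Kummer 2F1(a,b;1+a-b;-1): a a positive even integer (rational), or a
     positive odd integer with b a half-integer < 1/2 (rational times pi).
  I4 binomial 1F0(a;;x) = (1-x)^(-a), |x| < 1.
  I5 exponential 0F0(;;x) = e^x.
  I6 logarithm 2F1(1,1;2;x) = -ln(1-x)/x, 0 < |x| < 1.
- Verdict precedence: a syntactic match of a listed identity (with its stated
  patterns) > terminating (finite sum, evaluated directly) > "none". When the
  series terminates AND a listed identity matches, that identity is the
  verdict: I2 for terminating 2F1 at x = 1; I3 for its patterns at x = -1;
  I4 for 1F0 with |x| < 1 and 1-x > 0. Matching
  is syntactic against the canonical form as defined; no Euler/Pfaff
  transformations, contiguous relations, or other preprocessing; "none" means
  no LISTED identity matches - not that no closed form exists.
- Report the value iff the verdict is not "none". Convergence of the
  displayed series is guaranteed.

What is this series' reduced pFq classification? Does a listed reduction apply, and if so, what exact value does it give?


Canonical form: C = -\frac{1}{4} times 2F1 with upper {1, 4}, lower {2}, x = -\frac{1}{7}. Verdict: none. No listed pattern accepts 2F1(1, 4; 2; -\frac{1}{7}).

Key observation: with t_0 = -\frac{1}{4}, the two k-th powers (prefactor -1/4) combine into one argument.
Term ratio: r(k) = -\frac{1}{7} * (k+1) (k+4) / [(k+2) (k+1)] - rational in k, leading ratio -\frac{1}{7}; with t_0 = -\frac{1}{4}, classification follows.


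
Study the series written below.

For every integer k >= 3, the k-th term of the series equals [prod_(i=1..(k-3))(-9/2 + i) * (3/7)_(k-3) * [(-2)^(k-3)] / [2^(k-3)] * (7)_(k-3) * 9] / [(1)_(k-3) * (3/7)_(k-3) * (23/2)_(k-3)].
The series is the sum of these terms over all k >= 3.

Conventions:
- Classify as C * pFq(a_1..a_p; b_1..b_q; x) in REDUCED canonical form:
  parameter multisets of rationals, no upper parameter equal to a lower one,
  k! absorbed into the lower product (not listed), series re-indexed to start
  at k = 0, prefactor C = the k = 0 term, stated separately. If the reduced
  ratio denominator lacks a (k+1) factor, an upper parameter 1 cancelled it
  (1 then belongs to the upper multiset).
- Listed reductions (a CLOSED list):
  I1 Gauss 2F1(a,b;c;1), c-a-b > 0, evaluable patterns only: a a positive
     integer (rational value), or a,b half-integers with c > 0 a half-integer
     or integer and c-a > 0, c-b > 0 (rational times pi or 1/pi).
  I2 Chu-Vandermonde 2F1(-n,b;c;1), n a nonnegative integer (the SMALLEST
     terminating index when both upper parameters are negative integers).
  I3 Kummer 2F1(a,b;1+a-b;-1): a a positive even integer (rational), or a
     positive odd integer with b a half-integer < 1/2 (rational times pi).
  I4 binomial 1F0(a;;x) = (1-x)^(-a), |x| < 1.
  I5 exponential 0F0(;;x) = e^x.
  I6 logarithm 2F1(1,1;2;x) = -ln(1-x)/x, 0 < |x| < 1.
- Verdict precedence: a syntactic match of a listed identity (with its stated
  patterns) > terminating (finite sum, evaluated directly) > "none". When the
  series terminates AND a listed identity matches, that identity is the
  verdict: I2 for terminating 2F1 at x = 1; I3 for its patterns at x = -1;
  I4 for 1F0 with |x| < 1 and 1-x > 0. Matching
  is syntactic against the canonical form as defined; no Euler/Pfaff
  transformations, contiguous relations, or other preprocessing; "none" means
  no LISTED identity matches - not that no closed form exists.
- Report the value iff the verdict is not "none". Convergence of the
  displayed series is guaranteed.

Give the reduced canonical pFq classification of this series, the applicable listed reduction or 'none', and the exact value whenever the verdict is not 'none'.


With C = 9: the canonical form is 2F1(-7/2, 7; 23/2; -1). Verdict: this is Kummer (I3) (x = -1; c = 23/2 equals 1+a-b for upper {-7/2, 7}: listed pattern). Sum: (130945815/8388608) * pi.

First insight: t_0 being 9, the two k-th powers (prefactor 9) combine into one argument.
Term ratio: r(k) = (-1) * (k-7/2) (k+7) / [(k+23/2) (k+1)] - rational in k, leading ratio (-1); with t_0 = 9, classification follows.


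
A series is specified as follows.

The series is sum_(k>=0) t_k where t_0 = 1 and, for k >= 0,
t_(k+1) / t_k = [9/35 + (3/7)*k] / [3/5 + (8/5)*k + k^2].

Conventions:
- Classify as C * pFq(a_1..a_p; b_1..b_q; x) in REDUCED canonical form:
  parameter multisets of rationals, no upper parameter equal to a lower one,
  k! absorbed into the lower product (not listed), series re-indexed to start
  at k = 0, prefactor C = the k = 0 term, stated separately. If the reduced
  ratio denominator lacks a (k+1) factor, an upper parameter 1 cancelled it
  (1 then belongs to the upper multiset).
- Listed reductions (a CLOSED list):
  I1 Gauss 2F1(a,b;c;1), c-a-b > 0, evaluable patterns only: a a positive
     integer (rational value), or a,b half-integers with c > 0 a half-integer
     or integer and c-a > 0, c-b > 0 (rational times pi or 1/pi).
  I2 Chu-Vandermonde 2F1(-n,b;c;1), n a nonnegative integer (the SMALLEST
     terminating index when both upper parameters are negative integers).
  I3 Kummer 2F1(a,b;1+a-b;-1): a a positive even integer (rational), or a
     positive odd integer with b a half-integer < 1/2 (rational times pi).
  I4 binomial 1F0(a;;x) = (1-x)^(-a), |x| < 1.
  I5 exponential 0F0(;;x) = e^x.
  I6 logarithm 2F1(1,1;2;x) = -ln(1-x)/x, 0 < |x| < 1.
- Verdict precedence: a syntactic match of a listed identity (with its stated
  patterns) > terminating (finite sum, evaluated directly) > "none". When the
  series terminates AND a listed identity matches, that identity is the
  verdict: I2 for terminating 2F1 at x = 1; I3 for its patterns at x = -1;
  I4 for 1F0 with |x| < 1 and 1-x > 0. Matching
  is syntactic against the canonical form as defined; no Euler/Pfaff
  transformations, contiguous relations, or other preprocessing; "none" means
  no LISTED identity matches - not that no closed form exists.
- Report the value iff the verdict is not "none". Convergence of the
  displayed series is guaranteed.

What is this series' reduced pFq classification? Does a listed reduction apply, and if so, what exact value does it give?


At argument 3/7: a 0F0 with upper {-}, lower {-}, scaled by C = 1. Verdict: the exponential series (I5) applies (the 0F0 exponential series at x = 3/7). Hence: e^(3/7).

Structural cue: from the first term 1: the parameter 3/5 appears in both the upper and lower lists and cancels.
Term ratio: r(k) = (3/7) * 1 / [(k+1)] - rational in k. x = (3/7); t_0 = 1; negate the roots.


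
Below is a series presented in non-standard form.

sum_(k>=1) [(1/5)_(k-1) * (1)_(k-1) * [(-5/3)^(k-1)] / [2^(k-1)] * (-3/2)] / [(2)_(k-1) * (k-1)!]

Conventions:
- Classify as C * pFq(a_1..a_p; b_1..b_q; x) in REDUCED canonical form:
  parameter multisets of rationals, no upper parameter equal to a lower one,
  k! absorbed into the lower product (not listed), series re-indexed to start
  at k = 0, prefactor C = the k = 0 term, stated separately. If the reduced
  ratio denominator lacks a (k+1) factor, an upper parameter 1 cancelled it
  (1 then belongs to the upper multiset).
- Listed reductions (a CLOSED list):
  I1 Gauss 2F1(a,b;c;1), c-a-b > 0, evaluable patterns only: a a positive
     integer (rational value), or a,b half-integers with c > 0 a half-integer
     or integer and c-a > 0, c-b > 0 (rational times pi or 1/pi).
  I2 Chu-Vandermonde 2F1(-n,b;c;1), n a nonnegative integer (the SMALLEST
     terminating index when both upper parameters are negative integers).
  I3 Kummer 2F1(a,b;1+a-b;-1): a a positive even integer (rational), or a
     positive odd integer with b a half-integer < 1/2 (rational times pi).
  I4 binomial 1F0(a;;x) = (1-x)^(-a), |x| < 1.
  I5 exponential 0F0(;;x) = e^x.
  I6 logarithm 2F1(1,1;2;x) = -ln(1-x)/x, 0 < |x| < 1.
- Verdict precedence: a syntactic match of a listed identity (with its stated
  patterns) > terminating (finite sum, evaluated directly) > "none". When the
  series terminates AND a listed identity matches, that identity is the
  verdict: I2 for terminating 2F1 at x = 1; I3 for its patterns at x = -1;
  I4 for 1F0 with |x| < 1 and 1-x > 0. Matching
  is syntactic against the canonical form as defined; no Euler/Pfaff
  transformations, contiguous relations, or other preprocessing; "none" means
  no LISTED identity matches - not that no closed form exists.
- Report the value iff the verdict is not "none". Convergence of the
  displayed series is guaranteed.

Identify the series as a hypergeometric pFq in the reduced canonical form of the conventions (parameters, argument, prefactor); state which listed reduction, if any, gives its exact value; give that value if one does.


Reduced: x = -5/6, 2F1, upper = {1/5, 1}, lower = {2}, C = -3/2. Verdict: no listed reduction: x = -5/6 and upper {1/5, 1} fail every I1-I6 pattern.

Structural cue: t_0 = -3/2 here, and the two k-th powers (prefactor -3/2) combine into one argument.
Step ratio: r(k) = (-5/6) * (k+1/5) (k+1) / [(k+2) (k+1)] - rational; roots negated = parameters, x = (-5/6), C = -3/2.


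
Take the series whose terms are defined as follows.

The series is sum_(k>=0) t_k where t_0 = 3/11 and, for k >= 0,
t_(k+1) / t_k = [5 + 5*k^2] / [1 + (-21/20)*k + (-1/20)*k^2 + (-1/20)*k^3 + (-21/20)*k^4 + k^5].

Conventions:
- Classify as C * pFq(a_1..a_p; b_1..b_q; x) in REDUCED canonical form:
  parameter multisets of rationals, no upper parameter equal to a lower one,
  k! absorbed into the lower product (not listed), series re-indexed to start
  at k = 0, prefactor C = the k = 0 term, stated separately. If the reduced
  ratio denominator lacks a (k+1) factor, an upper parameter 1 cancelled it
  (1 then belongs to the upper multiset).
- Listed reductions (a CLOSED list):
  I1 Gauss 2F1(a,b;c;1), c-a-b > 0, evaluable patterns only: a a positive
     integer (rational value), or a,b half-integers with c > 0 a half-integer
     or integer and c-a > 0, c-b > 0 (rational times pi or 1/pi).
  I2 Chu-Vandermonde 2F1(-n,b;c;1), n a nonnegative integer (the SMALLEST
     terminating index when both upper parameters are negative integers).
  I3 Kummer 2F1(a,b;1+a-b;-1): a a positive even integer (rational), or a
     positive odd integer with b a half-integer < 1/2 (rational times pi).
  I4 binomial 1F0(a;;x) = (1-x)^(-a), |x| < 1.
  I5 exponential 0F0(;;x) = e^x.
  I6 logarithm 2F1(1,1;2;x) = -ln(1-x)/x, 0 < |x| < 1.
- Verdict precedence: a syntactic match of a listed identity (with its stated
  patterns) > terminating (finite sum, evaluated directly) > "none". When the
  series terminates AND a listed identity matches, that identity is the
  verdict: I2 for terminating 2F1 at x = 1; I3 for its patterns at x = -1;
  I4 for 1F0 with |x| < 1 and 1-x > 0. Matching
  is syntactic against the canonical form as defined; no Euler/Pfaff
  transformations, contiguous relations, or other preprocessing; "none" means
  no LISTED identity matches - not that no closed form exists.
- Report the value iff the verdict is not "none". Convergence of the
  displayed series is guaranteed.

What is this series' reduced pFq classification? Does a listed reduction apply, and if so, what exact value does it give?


Reduced: x = 5, 0F2, upper = {-}, lower = {-5/4, -4/5}, C = 3/11. Verdict: no listed reduction: x = 5 and upper {-} fail every I1-I6 pattern.

Structural cue: from the first term 3/11: the expanded ratio factors over Q; C = 3/11, roots give parameters.
Ratio: r(k) = 5 * 1 / [(k-5/4) (k-4/5) (k+1)] ; factor over Q: parameters, x = 5, and C = 3/11.


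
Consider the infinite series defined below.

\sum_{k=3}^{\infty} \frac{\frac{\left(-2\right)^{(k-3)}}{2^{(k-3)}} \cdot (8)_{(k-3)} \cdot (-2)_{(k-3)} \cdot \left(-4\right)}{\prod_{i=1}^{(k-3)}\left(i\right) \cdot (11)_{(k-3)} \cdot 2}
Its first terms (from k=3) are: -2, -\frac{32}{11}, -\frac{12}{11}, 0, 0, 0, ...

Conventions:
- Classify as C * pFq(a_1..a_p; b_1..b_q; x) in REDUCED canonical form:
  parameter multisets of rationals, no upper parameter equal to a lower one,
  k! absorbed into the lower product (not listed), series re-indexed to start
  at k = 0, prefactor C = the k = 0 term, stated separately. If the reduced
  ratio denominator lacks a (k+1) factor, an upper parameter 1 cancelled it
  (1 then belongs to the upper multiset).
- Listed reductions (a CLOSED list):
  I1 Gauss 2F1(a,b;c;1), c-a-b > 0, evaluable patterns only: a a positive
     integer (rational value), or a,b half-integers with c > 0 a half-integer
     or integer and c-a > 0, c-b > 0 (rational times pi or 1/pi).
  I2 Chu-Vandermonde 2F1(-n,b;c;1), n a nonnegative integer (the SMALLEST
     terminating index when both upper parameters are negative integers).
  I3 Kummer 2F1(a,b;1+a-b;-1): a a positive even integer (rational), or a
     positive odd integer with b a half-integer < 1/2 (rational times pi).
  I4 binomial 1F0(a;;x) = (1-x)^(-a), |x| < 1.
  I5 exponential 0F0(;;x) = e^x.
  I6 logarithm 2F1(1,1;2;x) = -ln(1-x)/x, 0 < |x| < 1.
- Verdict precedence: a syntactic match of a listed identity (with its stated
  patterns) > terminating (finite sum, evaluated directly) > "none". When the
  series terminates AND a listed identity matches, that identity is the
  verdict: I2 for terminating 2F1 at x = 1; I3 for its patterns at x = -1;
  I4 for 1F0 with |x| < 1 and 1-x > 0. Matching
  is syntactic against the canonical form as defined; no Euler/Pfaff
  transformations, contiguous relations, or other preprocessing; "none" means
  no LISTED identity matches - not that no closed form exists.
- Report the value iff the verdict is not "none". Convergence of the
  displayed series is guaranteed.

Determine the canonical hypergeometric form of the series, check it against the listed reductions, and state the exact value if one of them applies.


This is -2 * 2F1(-2, 8; 11; -1) in reduced canonical form. Verdict (x = -1): the Kummer evaluation I3 applies (x = -1; c = 11 equals 1+a-b for upper {-2, 8}: listed pattern). Value: -6.

Structural cue: t_0 being -2, the constant factors (prefactor -2) combine into one prefactor.
Consecutive-term ratio: r(k) = -1 * (k-2) (k+8) / [(k+11) (k+1)] ; factor over Q: parameters, x = -1, and C = -2.


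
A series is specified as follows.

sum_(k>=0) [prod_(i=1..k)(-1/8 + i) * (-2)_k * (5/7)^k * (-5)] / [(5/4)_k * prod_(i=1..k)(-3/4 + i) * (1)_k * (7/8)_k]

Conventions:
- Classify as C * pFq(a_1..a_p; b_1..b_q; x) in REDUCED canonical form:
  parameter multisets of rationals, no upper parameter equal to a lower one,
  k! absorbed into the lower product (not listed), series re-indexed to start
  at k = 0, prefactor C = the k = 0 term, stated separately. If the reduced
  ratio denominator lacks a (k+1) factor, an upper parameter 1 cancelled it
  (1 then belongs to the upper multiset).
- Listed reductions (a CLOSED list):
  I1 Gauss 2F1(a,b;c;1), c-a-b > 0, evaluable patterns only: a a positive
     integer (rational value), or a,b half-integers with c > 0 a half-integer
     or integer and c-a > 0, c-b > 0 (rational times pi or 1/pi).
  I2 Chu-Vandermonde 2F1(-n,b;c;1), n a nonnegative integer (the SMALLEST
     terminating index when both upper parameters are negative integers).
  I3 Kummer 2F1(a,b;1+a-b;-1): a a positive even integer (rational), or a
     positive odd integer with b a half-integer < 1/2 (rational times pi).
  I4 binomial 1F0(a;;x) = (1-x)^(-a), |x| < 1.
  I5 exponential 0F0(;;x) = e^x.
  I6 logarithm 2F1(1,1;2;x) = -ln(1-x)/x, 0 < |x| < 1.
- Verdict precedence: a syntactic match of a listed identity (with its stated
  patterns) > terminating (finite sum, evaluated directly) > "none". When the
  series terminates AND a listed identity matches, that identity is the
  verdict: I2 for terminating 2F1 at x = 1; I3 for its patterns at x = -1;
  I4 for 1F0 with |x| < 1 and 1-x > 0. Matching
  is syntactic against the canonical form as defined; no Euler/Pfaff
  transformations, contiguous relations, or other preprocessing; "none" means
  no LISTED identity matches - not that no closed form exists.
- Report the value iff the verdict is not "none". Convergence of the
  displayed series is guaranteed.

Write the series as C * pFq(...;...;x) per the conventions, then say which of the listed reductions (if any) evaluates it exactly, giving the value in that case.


The series (x = 5/7) is 1F2: upper {-2}, lower {1/4, 5/4}, prefactor -5. Verdict: terminating. (-2)_k vanishes past k = 2, leaving a 3-term sum, computed directly. Its exact value is 6595/441.

Key step: from the first term -5: the lower running product (C = -5, x = 5/7) is a rising factorial.
Consecutive-term ratio: r(k) = (5/7) * (k-2) / [(k+1/4) (k+5/4) (k+1)] ; factor over Q: parameters, x = (5/7), and C = -5.


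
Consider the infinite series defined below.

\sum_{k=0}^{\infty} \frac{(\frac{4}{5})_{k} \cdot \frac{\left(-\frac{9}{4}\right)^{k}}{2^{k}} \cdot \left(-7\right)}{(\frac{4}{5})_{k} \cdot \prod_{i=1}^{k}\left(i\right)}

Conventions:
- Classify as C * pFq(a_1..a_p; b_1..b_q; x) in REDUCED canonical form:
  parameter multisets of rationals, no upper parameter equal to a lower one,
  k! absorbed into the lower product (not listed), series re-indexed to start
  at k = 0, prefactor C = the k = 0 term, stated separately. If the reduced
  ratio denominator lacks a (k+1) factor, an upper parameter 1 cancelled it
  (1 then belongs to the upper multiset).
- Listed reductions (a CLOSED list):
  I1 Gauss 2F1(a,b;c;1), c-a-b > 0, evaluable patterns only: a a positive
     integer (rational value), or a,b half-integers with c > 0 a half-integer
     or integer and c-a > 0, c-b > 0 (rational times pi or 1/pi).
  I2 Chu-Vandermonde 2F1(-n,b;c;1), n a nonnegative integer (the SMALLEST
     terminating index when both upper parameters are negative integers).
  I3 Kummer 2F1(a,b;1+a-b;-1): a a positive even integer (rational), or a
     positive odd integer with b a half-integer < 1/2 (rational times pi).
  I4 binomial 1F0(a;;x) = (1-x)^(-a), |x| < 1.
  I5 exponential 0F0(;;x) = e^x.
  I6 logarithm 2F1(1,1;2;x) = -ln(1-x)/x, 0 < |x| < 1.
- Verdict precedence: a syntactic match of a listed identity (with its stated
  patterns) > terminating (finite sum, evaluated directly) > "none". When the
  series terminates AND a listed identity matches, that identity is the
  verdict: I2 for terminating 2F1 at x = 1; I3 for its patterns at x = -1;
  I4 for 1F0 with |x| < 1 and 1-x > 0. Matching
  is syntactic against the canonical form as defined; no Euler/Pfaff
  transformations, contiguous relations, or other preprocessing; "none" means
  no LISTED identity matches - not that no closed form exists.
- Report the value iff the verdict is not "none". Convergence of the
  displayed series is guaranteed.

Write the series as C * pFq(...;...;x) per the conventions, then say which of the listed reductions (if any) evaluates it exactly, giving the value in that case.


Canonical form: C = -7 times 0F0 with upper {-}, lower {-}, x = -\frac{9}{8}. Verdict: this is the exponential series (I5) (the 0F0 exponential series at x = -\frac{9}{8}). Exact value: \left(-7\right) \cdot e^{-\frac{9}{8}}.

First insight: t_0 being -7, the parameter 4/5 appears in both the upper and lower lists and cancels.
Adjacent-term ratio: r(k) = -\frac{9}{8} * 1 / [(k+1)] - poly over poly, x = -\frac{9}{8} from leading terms; C = -7 at k = 0.


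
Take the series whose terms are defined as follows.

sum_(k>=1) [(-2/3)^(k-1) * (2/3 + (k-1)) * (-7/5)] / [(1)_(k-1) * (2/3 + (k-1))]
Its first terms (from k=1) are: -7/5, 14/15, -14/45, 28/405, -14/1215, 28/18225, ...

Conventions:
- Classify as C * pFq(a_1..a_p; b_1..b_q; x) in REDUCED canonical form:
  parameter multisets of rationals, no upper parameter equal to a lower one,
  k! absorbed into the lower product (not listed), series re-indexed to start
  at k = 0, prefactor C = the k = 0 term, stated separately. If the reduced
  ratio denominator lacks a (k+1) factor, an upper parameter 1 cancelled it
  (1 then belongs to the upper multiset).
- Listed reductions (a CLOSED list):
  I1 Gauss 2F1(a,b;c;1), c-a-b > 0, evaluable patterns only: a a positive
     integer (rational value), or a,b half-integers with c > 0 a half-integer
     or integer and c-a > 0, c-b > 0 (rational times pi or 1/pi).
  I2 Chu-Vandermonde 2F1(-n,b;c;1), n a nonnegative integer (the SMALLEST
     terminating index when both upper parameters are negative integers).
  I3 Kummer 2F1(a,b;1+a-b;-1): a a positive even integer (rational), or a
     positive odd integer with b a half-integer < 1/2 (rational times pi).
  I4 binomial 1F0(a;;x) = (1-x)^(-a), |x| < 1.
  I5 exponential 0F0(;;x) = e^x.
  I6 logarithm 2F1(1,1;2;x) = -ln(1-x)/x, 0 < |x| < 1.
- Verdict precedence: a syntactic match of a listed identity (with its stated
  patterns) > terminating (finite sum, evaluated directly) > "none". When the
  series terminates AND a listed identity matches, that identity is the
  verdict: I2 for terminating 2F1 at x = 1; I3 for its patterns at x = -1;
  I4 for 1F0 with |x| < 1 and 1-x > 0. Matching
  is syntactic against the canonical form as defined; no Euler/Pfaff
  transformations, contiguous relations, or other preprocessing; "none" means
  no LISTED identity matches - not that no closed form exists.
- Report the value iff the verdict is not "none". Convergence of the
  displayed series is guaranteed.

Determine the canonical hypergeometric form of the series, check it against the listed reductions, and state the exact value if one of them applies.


With C = -7/5: the canonical form is 0F0(-; -; -2/3). Verdict: the I5 exponential reduction matches (the 0F0 exponential series at x = -2/3). Its exact value is (-7/5) * e^(-2/3).

Key observation: t_0 = -7/5 here, and (1)_k (C = -7/5) is k! itself.
Step ratio: r(k) = (-2/3) * 1 / [(k+1)] - rational in k, leading ratio (-2/3); with t_0 = -7/5, classification follows.


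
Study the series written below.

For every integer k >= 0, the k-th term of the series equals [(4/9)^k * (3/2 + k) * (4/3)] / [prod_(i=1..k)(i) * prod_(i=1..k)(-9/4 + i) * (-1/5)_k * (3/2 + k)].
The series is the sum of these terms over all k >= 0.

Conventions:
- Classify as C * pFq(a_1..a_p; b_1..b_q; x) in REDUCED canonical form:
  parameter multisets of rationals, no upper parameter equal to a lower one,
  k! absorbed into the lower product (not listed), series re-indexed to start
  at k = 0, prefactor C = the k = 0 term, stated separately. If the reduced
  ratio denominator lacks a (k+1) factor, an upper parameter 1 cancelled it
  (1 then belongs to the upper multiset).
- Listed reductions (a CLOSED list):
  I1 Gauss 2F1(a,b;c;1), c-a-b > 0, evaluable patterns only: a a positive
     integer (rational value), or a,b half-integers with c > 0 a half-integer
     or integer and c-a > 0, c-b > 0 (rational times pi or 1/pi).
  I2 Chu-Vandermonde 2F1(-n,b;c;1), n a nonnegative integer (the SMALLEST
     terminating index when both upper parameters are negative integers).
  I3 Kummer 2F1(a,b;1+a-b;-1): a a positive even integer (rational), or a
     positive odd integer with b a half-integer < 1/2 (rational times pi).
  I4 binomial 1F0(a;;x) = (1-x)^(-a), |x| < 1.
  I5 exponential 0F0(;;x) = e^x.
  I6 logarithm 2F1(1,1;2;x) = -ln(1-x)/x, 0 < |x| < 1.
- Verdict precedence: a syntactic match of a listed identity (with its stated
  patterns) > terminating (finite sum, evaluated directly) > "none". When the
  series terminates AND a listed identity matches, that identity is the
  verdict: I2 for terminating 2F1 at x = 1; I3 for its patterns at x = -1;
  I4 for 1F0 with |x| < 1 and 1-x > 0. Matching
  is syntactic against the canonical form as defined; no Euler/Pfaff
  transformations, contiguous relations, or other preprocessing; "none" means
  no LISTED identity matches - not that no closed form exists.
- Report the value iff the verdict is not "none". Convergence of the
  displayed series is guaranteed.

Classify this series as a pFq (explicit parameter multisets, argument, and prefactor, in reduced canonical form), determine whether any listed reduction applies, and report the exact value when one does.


At argument 4/9: a 0F2 with upper {-}, lower {-5/4, -1/5}, scaled by C = 4/3. Verdict: none - at argument 4/9 the multisets {-} ; {-5/4, -1/5} match no listed identity.

Key observation: from the first term 4/3: the lower running product (C = 4/3, x = 4/9) is a rising factorial.
Adjacent-term ratio: r(k) = (4/9) * 1 / [(k-5/4) (k-1/5) (k+1)] - rational; roots negated = parameters, x = (4/9), C = 4/3.


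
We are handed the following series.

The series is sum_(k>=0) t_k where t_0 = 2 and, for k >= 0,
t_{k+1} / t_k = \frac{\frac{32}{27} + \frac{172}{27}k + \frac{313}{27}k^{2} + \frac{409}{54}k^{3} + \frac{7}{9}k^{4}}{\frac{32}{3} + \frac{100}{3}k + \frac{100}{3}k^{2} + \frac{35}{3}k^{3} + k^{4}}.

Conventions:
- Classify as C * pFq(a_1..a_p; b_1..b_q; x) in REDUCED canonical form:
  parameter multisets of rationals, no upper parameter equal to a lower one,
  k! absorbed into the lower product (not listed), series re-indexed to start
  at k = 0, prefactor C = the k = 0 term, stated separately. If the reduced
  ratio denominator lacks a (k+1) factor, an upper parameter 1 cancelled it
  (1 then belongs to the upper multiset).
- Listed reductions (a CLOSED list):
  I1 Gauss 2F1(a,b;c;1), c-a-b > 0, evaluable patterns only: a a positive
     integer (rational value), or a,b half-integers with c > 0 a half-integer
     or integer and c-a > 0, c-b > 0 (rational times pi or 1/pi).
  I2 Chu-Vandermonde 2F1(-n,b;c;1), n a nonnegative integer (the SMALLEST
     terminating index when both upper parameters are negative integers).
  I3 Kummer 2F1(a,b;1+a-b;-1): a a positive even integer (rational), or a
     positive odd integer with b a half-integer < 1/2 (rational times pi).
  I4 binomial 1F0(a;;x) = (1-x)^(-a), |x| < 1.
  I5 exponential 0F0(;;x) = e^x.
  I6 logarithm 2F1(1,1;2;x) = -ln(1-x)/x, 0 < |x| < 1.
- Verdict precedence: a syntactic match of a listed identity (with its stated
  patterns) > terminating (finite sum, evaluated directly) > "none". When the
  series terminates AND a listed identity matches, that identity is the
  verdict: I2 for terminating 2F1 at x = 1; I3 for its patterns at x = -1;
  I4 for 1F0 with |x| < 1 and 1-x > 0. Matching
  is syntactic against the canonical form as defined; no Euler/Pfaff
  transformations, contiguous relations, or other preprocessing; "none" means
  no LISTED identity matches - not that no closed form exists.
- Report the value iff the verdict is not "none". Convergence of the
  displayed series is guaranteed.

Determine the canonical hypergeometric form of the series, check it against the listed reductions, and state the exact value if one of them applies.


Structural cue: t_0 being 2, cancel k + 2/3 from the displayed ratio first; then C = 2.
Term ratio: r(k) = \frac{7}{9} * (k+\frac{1}{2}) (k+\frac{4}{7}) / [(k+2) (k+1)] ; factor over Q: parameters, x = \frac{7}{9}, and C = 2.

Classification (C = 2): 2F1 with upper {\frac{1}{2}, \frac{4}{7}}, lower {2}, argument x = \frac{7}{9}. Verdict: none - this 2F1 at x = \frac{7}{9} matches no listed pattern, and upper {\frac{1}{2}, \frac{4}{7}} holds no stopper.


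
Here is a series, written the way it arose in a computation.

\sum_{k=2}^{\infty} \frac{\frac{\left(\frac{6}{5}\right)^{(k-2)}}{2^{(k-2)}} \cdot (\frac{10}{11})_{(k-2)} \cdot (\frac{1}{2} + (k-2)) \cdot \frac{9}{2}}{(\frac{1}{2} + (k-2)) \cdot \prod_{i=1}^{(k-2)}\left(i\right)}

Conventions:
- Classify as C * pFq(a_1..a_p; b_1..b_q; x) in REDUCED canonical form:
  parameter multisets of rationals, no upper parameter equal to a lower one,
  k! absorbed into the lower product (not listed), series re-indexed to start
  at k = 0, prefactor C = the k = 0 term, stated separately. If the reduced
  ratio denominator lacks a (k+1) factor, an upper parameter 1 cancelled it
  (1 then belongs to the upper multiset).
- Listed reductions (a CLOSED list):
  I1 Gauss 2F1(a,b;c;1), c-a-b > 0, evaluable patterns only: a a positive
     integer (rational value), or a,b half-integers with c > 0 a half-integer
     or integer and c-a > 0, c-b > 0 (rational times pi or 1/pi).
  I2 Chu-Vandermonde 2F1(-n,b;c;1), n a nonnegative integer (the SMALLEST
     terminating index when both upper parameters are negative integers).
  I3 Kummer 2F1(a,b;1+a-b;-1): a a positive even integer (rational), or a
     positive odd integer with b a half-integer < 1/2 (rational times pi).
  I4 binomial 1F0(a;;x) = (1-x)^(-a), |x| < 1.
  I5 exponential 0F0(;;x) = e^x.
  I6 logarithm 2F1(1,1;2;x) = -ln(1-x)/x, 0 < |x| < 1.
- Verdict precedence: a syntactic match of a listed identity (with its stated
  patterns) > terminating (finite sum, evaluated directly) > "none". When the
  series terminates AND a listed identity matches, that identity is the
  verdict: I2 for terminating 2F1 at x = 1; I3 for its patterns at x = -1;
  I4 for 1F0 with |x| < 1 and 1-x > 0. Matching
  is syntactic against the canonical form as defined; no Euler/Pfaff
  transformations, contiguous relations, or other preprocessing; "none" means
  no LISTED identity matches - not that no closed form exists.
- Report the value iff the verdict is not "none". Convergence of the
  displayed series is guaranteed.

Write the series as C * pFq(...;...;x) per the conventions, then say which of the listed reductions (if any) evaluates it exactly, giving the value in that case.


Key observation: t_0 = \frac{9}{2} here, and striking the common factor k + 1/2 reduces the term (prefactor 9/2).
Adjacent-term ratio: r(k) = \frac{3}{5} * (k+\frac{10}{11}) / [(k+1)] - rational in k, leading ratio \frac{3}{5}; with t_0 = \frac{9}{2}, classification follows.

x = \frac{3}{5} here; the reduced form reads 1F0, upper {\frac{10}{11}}, lower {-}, C = \frac{9}{2}. Verdict: the I4 binomial reduction applies (the 1F0 binomial series: exponent -10/11, x = \frac{3}{5}). Sum: \frac{9}{2} \cdot \left(\frac{2}{5}\right)^{-\frac{10}{11}}.


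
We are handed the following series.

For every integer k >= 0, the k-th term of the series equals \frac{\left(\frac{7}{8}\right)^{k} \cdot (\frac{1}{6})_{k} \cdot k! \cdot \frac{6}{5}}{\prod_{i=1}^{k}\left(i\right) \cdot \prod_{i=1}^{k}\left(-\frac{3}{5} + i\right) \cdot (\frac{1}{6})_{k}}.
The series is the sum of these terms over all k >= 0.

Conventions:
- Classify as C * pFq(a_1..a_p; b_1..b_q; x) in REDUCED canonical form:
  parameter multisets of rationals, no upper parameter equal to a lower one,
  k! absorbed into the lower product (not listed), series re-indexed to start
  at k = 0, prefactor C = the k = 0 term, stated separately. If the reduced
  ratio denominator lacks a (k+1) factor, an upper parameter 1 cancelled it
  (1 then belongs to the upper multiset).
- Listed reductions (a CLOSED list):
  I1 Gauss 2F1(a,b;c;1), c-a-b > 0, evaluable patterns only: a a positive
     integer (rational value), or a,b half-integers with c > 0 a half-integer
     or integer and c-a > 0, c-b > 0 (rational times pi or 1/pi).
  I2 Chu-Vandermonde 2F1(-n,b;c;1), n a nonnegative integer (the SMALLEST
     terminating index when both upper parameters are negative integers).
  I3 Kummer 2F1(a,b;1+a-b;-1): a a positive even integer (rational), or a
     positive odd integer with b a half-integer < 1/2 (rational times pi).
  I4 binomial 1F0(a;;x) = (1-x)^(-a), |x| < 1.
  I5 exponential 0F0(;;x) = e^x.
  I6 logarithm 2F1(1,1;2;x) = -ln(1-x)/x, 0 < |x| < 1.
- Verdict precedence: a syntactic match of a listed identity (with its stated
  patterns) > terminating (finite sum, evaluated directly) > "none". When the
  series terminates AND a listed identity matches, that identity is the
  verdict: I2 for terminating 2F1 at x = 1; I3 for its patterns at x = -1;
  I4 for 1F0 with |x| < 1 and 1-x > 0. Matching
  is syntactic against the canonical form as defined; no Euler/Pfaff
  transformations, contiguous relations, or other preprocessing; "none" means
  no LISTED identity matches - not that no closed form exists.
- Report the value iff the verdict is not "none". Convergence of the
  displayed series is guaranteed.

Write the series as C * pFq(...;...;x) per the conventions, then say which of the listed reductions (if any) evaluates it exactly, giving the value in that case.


The tell: with t_0 = \frac{6}{5}, the factorial ratio (C = 6/5) (k+a-1)!/(a-1)! is a rising factorial (a)_k.
Ratio: r(k) = \frac{7}{8} * (k+1) / [(k+\frac{2}{5}) (k+1)] - rational; roots negated = parameters, x = \frac{7}{8}, C = \frac{6}{5}.

Prefactor \frac{6}{5}, argument \frac{7}{8}: 1F1 with upper {1} over lower {\frac{2}{5}}. Verdict: none. A 1F1 with upper {1} fits none of I1-I6 at x = \frac{7}{8}; the sum runs forever.


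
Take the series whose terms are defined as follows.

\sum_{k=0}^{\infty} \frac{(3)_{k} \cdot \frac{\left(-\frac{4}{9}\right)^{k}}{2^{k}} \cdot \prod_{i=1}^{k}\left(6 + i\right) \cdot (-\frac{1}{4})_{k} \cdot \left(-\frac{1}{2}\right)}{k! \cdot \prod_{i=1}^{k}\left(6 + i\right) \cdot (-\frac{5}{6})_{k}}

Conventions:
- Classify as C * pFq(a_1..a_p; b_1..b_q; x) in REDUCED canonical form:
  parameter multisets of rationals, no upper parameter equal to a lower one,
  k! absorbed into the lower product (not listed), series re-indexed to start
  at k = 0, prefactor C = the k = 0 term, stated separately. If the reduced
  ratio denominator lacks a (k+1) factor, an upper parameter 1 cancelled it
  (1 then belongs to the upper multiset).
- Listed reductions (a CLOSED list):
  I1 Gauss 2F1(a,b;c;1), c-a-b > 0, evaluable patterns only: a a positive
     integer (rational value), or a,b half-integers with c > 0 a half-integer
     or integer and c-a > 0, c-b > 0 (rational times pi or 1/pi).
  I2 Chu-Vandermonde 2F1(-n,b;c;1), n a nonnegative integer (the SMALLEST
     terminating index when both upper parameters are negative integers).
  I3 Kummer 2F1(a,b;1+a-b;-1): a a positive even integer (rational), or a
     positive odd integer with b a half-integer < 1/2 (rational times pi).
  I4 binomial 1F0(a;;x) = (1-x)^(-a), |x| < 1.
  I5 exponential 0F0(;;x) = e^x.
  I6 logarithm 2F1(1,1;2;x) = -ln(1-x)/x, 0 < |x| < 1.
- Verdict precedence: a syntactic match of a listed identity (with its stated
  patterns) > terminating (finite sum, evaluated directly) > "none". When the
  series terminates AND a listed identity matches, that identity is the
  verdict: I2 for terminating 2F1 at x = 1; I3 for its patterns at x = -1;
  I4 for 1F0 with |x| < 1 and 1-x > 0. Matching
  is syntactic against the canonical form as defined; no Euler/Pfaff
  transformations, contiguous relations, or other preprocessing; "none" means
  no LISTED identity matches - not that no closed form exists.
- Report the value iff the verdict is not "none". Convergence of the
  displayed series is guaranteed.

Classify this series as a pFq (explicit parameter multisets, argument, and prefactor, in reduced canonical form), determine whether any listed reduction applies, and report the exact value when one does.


Prefactor -\frac{1}{2}, argument -\frac{2}{9}: 2F1 with upper {-\frac{1}{4}, 3} over lower {-\frac{5}{6}}. Verdict: none - at argument -\frac{2}{9} the multisets {-\frac{1}{4}, 3} ; {-\frac{5}{6}} match no listed identity.

Key observation: t_0 being -\frac{1}{2}, the two k-th powers (prefactor -1/2) combine into one argument.
Consecutive-term ratio: r(k) = -\frac{2}{9} * (k-\frac{1}{4}) (k+3) / [(k-\frac{5}{6}) (k+1)] - rational in k. x = -\frac{2}{9}; t_0 = -\frac{1}{2}; negate the roots.


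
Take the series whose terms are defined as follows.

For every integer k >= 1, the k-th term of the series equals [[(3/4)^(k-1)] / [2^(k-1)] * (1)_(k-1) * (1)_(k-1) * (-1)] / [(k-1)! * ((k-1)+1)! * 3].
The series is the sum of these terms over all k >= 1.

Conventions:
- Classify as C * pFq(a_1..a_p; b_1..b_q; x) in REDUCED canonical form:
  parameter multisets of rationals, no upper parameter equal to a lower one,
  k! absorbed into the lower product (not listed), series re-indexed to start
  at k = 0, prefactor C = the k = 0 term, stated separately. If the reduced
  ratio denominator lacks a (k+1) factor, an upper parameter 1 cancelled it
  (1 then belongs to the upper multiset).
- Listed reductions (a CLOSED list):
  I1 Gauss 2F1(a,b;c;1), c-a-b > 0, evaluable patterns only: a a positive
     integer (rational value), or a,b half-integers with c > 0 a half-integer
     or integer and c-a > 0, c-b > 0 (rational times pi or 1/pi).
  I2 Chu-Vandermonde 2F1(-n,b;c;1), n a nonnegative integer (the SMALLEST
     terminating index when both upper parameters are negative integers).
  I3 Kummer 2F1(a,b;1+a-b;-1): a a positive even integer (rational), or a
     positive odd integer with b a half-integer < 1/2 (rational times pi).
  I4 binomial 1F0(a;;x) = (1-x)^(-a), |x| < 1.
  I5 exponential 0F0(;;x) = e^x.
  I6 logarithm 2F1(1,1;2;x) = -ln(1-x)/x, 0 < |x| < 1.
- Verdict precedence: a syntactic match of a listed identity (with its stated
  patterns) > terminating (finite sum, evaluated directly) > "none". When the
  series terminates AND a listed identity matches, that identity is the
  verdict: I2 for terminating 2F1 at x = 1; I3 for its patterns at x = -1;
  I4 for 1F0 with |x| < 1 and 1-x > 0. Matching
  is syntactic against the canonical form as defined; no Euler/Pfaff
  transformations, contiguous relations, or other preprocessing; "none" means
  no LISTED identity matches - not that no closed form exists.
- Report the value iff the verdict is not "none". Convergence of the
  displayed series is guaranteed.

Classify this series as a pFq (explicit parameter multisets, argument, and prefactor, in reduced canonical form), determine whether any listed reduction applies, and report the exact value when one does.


Canonical form: C = -1/3 times 2F1 with upper {1, 1}, lower {2}, x = 3/8. Verdict at x = 3/8: the logarithmic series (I6) matches (the logarithm: parameters (1,1;2), x = 3/8). Sum: (8/9) * ln(5/8).

First insight: with t_0 = -1/3, the denominator's factorial ratio (C = -1/3, x = 3/8) is a lower Pochhammer.
Ratio: r(k) = (3/8) * (k+1) (k+1) / [(k+2) (k+1)] - rational in k. x = (3/8); t_0 = -1/3; negate the roots.
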